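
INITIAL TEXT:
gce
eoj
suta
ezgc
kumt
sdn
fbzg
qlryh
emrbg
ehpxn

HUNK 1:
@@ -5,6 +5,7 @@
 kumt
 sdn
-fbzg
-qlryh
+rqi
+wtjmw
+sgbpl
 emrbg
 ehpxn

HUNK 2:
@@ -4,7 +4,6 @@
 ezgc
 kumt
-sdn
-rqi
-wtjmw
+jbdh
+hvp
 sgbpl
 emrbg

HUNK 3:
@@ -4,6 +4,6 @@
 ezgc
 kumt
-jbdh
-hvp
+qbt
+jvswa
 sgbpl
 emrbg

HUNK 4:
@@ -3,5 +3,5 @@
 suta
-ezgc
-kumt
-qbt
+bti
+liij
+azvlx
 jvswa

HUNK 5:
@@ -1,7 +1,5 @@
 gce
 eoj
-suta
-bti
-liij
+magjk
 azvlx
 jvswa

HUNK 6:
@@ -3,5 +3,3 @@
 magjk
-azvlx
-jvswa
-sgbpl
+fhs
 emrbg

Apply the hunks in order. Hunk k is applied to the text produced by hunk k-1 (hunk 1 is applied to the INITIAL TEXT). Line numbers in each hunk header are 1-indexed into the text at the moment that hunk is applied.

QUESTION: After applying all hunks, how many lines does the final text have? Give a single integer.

Hunk 1: at line 5 remove [fbzg,qlryh] add [rqi,wtjmw,sgbpl] -> 11 lines: gce eoj suta ezgc kumt sdn rqi wtjmw sgbpl emrbg ehpxn
Hunk 2: at line 4 remove [sdn,rqi,wtjmw] add [jbdh,hvp] -> 10 lines: gce eoj suta ezgc kumt jbdh hvp sgbpl emrbg ehpxn
Hunk 3: at line 4 remove [jbdh,hvp] add [qbt,jvswa] -> 10 lines: gce eoj suta ezgc kumt qbt jvswa sgbpl emrbg ehpxn
Hunk 4: at line 3 remove [ezgc,kumt,qbt] add [bti,liij,azvlx] -> 10 lines: gce eoj suta bti liij azvlx jvswa sgbpl emrbg ehpxn
Hunk 5: at line 1 remove [suta,bti,liij] add [magjk] -> 8 lines: gce eoj magjk azvlx jvswa sgbpl emrbg ehpxn
Hunk 6: at line 3 remove [azvlx,jvswa,sgbpl] add [fhs] -> 6 lines: gce eoj magjk fhs emrbg ehpxn
Final line count: 6

Answer: 6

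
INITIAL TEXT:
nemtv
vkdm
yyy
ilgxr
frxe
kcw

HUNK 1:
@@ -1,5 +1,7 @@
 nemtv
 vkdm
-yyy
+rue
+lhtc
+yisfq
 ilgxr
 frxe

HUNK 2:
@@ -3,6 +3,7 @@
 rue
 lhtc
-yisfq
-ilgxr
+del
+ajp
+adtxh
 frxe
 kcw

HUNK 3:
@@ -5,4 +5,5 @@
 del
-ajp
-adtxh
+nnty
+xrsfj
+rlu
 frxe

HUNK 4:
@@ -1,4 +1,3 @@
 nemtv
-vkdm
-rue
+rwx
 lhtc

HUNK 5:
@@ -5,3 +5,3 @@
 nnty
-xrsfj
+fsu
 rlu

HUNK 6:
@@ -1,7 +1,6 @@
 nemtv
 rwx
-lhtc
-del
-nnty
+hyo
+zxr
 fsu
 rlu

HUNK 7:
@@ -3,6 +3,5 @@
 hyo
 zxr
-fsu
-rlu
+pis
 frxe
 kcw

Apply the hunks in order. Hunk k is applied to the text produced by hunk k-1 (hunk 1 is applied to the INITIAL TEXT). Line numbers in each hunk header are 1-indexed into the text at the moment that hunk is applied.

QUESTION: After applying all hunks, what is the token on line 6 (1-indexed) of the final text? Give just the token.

Answer: frxe

Derivation:
Hunk 1: at line 1 remove [yyy] add [rue,lhtc,yisfq] -> 8 lines: nemtv vkdm rue lhtc yisfq ilgxr frxe kcw
Hunk 2: at line 3 remove [yisfq,ilgxr] add [del,ajp,adtxh] -> 9 lines: nemtv vkdm rue lhtc del ajp adtxh frxe kcw
Hunk 3: at line 5 remove [ajp,adtxh] add [nnty,xrsfj,rlu] -> 10 lines: nemtv vkdm rue lhtc del nnty xrsfj rlu frxe kcw
Hunk 4: at line 1 remove [vkdm,rue] add [rwx] -> 9 lines: nemtv rwx lhtc del nnty xrsfj rlu frxe kcw
Hunk 5: at line 5 remove [xrsfj] add [fsu] -> 9 lines: nemtv rwx lhtc del nnty fsu rlu frxe kcw
Hunk 6: at line 1 remove [lhtc,del,nnty] add [hyo,zxr] -> 8 lines: nemtv rwx hyo zxr fsu rlu frxe kcw
Hunk 7: at line 3 remove [fsu,rlu] add [pis] -> 7 lines: nemtv rwx hyo zxr pis frxe kcw
Final line 6: frxe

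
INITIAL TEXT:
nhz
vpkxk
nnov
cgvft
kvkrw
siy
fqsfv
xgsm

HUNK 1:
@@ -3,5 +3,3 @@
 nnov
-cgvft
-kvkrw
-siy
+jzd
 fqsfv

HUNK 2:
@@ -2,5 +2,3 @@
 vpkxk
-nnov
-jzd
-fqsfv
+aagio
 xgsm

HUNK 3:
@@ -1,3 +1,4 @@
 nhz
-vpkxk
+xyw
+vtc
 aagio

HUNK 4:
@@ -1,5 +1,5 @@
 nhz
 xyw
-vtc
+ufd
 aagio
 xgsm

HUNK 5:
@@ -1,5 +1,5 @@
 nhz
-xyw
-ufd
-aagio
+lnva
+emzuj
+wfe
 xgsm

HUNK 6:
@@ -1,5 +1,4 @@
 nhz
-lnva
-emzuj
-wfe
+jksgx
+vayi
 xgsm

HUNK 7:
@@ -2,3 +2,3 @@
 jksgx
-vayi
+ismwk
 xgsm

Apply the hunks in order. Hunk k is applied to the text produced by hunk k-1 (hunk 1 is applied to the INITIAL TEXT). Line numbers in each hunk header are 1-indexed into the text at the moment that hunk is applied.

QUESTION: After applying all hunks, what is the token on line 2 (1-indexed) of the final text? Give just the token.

Answer: jksgx

Derivation:
Hunk 1: at line 3 remove [cgvft,kvkrw,siy] add [jzd] -> 6 lines: nhz vpkxk nnov jzd fqsfv xgsm
Hunk 2: at line 2 remove [nnov,jzd,fqsfv] add [aagio] -> 4 lines: nhz vpkxk aagio xgsm
Hunk 3: at line 1 remove [vpkxk] add [xyw,vtc] -> 5 lines: nhz xyw vtc aagio xgsm
Hunk 4: at line 1 remove [vtc] add [ufd] -> 5 lines: nhz xyw ufd aagio xgsm
Hunk 5: at line 1 remove [xyw,ufd,aagio] add [lnva,emzuj,wfe] -> 5 lines: nhz lnva emzuj wfe xgsm
Hunk 6: at line 1 remove [lnva,emzuj,wfe] add [jksgx,vayi] -> 4 lines: nhz jksgx vayi xgsm
Hunk 7: at line 2 remove [vayi] add [ismwk] -> 4 lines: nhz jksgx ismwk xgsm
Final line 2: jksgx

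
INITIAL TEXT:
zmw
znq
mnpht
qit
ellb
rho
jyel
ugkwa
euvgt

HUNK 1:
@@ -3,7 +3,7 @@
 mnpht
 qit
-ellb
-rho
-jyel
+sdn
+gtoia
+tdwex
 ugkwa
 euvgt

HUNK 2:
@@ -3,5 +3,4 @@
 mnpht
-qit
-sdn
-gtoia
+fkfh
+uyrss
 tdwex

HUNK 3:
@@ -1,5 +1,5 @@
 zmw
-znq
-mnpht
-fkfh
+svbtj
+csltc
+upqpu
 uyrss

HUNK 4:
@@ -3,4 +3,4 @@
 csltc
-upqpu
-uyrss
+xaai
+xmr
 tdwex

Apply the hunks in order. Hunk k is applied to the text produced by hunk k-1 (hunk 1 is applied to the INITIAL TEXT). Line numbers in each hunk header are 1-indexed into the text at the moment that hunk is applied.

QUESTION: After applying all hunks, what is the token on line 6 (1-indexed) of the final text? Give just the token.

Answer: tdwex

Derivation:
Hunk 1: at line 3 remove [ellb,rho,jyel] add [sdn,gtoia,tdwex] -> 9 lines: zmw znq mnpht qit sdn gtoia tdwex ugkwa euvgt
Hunk 2: at line 3 remove [qit,sdn,gtoia] add [fkfh,uyrss] -> 8 lines: zmw znq mnpht fkfh uyrss tdwex ugkwa euvgt
Hunk 3: at line 1 remove [znq,mnpht,fkfh] add [svbtj,csltc,upqpu] -> 8 lines: zmw svbtj csltc upqpu uyrss tdwex ugkwa euvgt
Hunk 4: at line 3 remove [upqpu,uyrss] add [xaai,xmr] -> 8 lines: zmw svbtj csltc xaai xmr tdwex ugkwa euvgt
Final line 6: tdwex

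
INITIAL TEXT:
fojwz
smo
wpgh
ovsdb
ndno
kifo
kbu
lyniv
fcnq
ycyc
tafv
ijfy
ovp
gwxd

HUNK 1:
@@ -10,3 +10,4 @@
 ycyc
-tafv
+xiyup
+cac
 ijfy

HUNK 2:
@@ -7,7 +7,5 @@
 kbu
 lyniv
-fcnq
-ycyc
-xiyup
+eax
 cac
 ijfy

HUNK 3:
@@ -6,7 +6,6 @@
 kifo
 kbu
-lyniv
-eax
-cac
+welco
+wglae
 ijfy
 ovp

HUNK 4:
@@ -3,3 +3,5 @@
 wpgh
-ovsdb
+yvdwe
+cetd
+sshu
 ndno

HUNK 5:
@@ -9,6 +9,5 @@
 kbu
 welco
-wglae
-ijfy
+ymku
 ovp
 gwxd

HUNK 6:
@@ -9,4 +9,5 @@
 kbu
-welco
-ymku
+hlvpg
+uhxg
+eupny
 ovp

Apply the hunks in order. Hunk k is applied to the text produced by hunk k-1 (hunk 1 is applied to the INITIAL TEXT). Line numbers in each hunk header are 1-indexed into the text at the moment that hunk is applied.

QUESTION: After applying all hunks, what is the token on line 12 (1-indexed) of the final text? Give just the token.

Answer: eupny

Derivation:
Hunk 1: at line 10 remove [tafv] add [xiyup,cac] -> 15 lines: fojwz smo wpgh ovsdb ndno kifo kbu lyniv fcnq ycyc xiyup cac ijfy ovp gwxd
Hunk 2: at line 7 remove [fcnq,ycyc,xiyup] add [eax] -> 13 lines: fojwz smo wpgh ovsdb ndno kifo kbu lyniv eax cac ijfy ovp gwxd
Hunk 3: at line 6 remove [lyniv,eax,cac] add [welco,wglae] -> 12 lines: fojwz smo wpgh ovsdb ndno kifo kbu welco wglae ijfy ovp gwxd
Hunk 4: at line 3 remove [ovsdb] add [yvdwe,cetd,sshu] -> 14 lines: fojwz smo wpgh yvdwe cetd sshu ndno kifo kbu welco wglae ijfy ovp gwxd
Hunk 5: at line 9 remove [wglae,ijfy] add [ymku] -> 13 lines: fojwz smo wpgh yvdwe cetd sshu ndno kifo kbu welco ymku ovp gwxd
Hunk 6: at line 9 remove [welco,ymku] add [hlvpg,uhxg,eupny] -> 14 lines: fojwz smo wpgh yvdwe cetd sshu ndno kifo kbu hlvpg uhxg eupny ovp gwxd
Final line 12: eupny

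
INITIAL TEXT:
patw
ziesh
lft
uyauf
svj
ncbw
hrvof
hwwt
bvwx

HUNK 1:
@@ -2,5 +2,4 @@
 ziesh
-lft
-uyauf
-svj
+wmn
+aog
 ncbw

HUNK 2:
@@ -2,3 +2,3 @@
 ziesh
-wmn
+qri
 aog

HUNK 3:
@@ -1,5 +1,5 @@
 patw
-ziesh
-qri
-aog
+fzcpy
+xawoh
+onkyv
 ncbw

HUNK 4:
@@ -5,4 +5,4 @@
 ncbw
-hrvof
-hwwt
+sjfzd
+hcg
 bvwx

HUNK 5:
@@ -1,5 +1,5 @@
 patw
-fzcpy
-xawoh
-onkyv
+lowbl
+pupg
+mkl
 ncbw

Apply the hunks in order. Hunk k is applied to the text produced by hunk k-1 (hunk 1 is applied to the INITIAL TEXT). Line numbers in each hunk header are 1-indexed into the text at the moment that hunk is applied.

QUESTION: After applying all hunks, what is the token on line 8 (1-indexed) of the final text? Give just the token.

Answer: bvwx

Derivation:
Hunk 1: at line 2 remove [lft,uyauf,svj] add [wmn,aog] -> 8 lines: patw ziesh wmn aog ncbw hrvof hwwt bvwx
Hunk 2: at line 2 remove [wmn] add [qri] -> 8 lines: patw ziesh qri aog ncbw hrvof hwwt bvwx
Hunk 3: at line 1 remove [ziesh,qri,aog] add [fzcpy,xawoh,onkyv] -> 8 lines: patw fzcpy xawoh onkyv ncbw hrvof hwwt bvwx
Hunk 4: at line 5 remove [hrvof,hwwt] add [sjfzd,hcg] -> 8 lines: patw fzcpy xawoh onkyv ncbw sjfzd hcg bvwx
Hunk 5: at line 1 remove [fzcpy,xawoh,onkyv] add [lowbl,pupg,mkl] -> 8 lines: patw lowbl pupg mkl ncbw sjfzd hcg bvwx
Final line 8: bvwx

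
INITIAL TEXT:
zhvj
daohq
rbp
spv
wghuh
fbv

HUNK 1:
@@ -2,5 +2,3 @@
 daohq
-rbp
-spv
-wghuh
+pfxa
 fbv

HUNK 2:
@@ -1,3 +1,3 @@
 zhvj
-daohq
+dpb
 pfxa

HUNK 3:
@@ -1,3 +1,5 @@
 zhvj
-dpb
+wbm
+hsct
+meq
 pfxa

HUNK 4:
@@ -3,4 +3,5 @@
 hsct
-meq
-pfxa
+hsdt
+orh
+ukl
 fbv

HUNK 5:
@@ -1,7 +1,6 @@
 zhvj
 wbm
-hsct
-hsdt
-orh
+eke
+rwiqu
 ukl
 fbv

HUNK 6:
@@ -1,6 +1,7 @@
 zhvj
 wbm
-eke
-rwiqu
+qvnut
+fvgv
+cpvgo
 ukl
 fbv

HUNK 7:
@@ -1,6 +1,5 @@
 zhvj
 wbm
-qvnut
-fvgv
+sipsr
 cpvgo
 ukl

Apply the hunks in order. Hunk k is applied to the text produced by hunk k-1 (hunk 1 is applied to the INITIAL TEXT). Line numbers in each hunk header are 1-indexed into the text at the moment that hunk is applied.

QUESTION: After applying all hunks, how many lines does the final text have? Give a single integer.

Hunk 1: at line 2 remove [rbp,spv,wghuh] add [pfxa] -> 4 lines: zhvj daohq pfxa fbv
Hunk 2: at line 1 remove [daohq] add [dpb] -> 4 lines: zhvj dpb pfxa fbv
Hunk 3: at line 1 remove [dpb] add [wbm,hsct,meq] -> 6 lines: zhvj wbm hsct meq pfxa fbv
Hunk 4: at line 3 remove [meq,pfxa] add [hsdt,orh,ukl] -> 7 lines: zhvj wbm hsct hsdt orh ukl fbv
Hunk 5: at line 1 remove [hsct,hsdt,orh] add [eke,rwiqu] -> 6 lines: zhvj wbm eke rwiqu ukl fbv
Hunk 6: at line 1 remove [eke,rwiqu] add [qvnut,fvgv,cpvgo] -> 7 lines: zhvj wbm qvnut fvgv cpvgo ukl fbv
Hunk 7: at line 1 remove [qvnut,fvgv] add [sipsr] -> 6 lines: zhvj wbm sipsr cpvgo ukl fbv
Final line count: 6

Answer: 6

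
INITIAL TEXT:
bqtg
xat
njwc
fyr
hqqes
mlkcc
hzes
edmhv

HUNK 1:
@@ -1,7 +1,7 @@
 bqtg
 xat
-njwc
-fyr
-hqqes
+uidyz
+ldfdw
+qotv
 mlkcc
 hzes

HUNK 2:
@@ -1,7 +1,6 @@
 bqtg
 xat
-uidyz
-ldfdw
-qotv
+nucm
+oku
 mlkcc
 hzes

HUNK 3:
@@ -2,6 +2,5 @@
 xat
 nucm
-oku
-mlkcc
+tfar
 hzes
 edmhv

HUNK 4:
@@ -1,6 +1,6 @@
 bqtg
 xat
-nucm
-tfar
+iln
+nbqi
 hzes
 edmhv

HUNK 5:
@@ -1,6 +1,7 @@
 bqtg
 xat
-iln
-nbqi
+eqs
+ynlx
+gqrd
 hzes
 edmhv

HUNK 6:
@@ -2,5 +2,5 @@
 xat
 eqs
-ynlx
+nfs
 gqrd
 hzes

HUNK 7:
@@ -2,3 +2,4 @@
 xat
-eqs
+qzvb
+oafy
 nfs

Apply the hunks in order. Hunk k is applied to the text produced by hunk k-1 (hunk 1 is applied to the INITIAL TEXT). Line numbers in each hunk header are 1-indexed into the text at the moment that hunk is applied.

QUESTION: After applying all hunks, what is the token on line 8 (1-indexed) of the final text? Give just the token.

Answer: edmhv

Derivation:
Hunk 1: at line 1 remove [njwc,fyr,hqqes] add [uidyz,ldfdw,qotv] -> 8 lines: bqtg xat uidyz ldfdw qotv mlkcc hzes edmhv
Hunk 2: at line 1 remove [uidyz,ldfdw,qotv] add [nucm,oku] -> 7 lines: bqtg xat nucm oku mlkcc hzes edmhv
Hunk 3: at line 2 remove [oku,mlkcc] add [tfar] -> 6 lines: bqtg xat nucm tfar hzes edmhv
Hunk 4: at line 1 remove [nucm,tfar] add [iln,nbqi] -> 6 lines: bqtg xat iln nbqi hzes edmhv
Hunk 5: at line 1 remove [iln,nbqi] add [eqs,ynlx,gqrd] -> 7 lines: bqtg xat eqs ynlx gqrd hzes edmhv
Hunk 6: at line 2 remove [ynlx] add [nfs] -> 7 lines: bqtg xat eqs nfs gqrd hzes edmhv
Hunk 7: at line 2 remove [eqs] add [qzvb,oafy] -> 8 lines: bqtg xat qzvb oafy nfs gqrd hzes edmhv
Final line 8: edmhv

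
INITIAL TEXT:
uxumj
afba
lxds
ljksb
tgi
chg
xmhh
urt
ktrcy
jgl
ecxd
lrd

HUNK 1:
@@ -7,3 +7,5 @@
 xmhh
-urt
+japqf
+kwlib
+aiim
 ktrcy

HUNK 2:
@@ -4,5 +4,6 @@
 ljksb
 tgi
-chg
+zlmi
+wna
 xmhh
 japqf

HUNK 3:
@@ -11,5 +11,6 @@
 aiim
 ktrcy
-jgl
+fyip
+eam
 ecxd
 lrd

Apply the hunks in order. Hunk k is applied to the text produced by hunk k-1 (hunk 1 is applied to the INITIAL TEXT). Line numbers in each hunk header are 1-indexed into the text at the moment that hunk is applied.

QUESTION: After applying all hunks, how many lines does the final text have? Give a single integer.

Answer: 16

Derivation:
Hunk 1: at line 7 remove [urt] add [japqf,kwlib,aiim] -> 14 lines: uxumj afba lxds ljksb tgi chg xmhh japqf kwlib aiim ktrcy jgl ecxd lrd
Hunk 2: at line 4 remove [chg] add [zlmi,wna] -> 15 lines: uxumj afba lxds ljksb tgi zlmi wna xmhh japqf kwlib aiim ktrcy jgl ecxd lrd
Hunk 3: at line 11 remove [jgl] add [fyip,eam] -> 16 lines: uxumj afba lxds ljksb tgi zlmi wna xmhh japqf kwlib aiim ktrcy fyip eam ecxd lrd
Final line count: 16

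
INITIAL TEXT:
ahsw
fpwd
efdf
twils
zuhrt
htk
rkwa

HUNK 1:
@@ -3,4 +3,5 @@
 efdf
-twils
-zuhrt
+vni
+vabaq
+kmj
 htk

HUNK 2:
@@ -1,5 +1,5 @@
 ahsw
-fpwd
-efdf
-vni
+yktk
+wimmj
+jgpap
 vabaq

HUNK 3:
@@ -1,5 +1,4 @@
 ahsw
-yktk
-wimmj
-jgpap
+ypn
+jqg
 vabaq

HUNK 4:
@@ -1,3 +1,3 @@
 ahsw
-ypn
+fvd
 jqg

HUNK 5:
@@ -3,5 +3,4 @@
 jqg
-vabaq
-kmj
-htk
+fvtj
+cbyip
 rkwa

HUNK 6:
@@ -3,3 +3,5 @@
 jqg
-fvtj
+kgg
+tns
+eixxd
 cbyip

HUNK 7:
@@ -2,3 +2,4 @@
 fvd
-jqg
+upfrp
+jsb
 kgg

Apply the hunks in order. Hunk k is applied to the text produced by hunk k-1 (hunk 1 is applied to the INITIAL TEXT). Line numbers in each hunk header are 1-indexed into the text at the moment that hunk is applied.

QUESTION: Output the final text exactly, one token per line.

Hunk 1: at line 3 remove [twils,zuhrt] add [vni,vabaq,kmj] -> 8 lines: ahsw fpwd efdf vni vabaq kmj htk rkwa
Hunk 2: at line 1 remove [fpwd,efdf,vni] add [yktk,wimmj,jgpap] -> 8 lines: ahsw yktk wimmj jgpap vabaq kmj htk rkwa
Hunk 3: at line 1 remove [yktk,wimmj,jgpap] add [ypn,jqg] -> 7 lines: ahsw ypn jqg vabaq kmj htk rkwa
Hunk 4: at line 1 remove [ypn] add [fvd] -> 7 lines: ahsw fvd jqg vabaq kmj htk rkwa
Hunk 5: at line 3 remove [vabaq,kmj,htk] add [fvtj,cbyip] -> 6 lines: ahsw fvd jqg fvtj cbyip rkwa
Hunk 6: at line 3 remove [fvtj] add [kgg,tns,eixxd] -> 8 lines: ahsw fvd jqg kgg tns eixxd cbyip rkwa
Hunk 7: at line 2 remove [jqg] add [upfrp,jsb] -> 9 lines: ahsw fvd upfrp jsb kgg tns eixxd cbyip rkwa

Answer: ahsw
fvd
upfrp
jsb
kgg
tns
eixxd
cbyip
rkwa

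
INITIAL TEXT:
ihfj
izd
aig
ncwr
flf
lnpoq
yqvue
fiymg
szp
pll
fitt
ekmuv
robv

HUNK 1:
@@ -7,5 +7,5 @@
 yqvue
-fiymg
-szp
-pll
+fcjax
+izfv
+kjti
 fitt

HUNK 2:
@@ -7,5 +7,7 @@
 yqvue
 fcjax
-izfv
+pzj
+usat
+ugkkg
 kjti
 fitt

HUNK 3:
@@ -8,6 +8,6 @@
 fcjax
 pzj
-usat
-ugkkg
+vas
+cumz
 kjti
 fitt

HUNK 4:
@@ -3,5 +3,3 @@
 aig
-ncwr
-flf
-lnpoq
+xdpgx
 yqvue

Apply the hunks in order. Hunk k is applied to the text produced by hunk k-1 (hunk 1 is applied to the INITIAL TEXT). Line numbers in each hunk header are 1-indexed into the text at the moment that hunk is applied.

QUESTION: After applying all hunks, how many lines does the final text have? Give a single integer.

Hunk 1: at line 7 remove [fiymg,szp,pll] add [fcjax,izfv,kjti] -> 13 lines: ihfj izd aig ncwr flf lnpoq yqvue fcjax izfv kjti fitt ekmuv robv
Hunk 2: at line 7 remove [izfv] add [pzj,usat,ugkkg] -> 15 lines: ihfj izd aig ncwr flf lnpoq yqvue fcjax pzj usat ugkkg kjti fitt ekmuv robv
Hunk 3: at line 8 remove [usat,ugkkg] add [vas,cumz] -> 15 lines: ihfj izd aig ncwr flf lnpoq yqvue fcjax pzj vas cumz kjti fitt ekmuv robv
Hunk 4: at line 3 remove [ncwr,flf,lnpoq] add [xdpgx] -> 13 lines: ihfj izd aig xdpgx yqvue fcjax pzj vas cumz kjti fitt ekmuv robv
Final line count: 13

Answer: 13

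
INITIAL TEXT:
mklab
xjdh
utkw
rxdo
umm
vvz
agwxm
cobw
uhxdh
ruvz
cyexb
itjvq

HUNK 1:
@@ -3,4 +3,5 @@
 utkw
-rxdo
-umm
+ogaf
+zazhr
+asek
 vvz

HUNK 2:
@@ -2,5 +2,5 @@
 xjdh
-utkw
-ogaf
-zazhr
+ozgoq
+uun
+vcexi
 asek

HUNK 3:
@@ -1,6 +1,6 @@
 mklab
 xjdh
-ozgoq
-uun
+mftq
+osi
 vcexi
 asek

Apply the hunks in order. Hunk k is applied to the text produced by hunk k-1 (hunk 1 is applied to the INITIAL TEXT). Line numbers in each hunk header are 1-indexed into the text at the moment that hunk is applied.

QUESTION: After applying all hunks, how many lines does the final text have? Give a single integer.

Hunk 1: at line 3 remove [rxdo,umm] add [ogaf,zazhr,asek] -> 13 lines: mklab xjdh utkw ogaf zazhr asek vvz agwxm cobw uhxdh ruvz cyexb itjvq
Hunk 2: at line 2 remove [utkw,ogaf,zazhr] add [ozgoq,uun,vcexi] -> 13 lines: mklab xjdh ozgoq uun vcexi asek vvz agwxm cobw uhxdh ruvz cyexb itjvq
Hunk 3: at line 1 remove [ozgoq,uun] add [mftq,osi] -> 13 lines: mklab xjdh mftq osi vcexi asek vvz agwxm cobw uhxdh ruvz cyexb itjvq
Final line count: 13

Answer: 13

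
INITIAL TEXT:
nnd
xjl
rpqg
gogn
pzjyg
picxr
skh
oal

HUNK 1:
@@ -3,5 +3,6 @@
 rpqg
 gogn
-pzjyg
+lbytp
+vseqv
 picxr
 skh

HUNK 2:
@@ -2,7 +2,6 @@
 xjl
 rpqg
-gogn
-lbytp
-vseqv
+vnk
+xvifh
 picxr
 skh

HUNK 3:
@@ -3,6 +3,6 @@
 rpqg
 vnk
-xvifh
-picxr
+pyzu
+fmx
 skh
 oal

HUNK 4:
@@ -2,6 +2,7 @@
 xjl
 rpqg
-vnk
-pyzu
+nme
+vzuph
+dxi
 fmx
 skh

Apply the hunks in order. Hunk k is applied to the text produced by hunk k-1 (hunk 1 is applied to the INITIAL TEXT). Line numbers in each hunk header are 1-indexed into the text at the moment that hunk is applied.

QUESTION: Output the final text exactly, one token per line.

Hunk 1: at line 3 remove [pzjyg] add [lbytp,vseqv] -> 9 lines: nnd xjl rpqg gogn lbytp vseqv picxr skh oal
Hunk 2: at line 2 remove [gogn,lbytp,vseqv] add [vnk,xvifh] -> 8 lines: nnd xjl rpqg vnk xvifh picxr skh oal
Hunk 3: at line 3 remove [xvifh,picxr] add [pyzu,fmx] -> 8 lines: nnd xjl rpqg vnk pyzu fmx skh oal
Hunk 4: at line 2 remove [vnk,pyzu] add [nme,vzuph,dxi] -> 9 lines: nnd xjl rpqg nme vzuph dxi fmx skh oal

Answer: nnd
xjl
rpqg
nme
vzuph
dxi
fmx
skh
oal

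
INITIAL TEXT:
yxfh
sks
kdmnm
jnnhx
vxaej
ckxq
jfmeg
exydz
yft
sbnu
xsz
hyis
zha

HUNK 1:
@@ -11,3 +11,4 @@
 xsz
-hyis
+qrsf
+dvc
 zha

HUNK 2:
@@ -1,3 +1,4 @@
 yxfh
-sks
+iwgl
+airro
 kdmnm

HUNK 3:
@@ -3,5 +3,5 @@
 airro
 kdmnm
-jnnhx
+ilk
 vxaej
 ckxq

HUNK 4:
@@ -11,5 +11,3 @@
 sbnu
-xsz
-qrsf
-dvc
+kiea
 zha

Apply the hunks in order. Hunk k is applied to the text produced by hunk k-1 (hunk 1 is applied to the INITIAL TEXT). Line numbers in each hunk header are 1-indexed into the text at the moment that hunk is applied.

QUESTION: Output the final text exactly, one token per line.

Hunk 1: at line 11 remove [hyis] add [qrsf,dvc] -> 14 lines: yxfh sks kdmnm jnnhx vxaej ckxq jfmeg exydz yft sbnu xsz qrsf dvc zha
Hunk 2: at line 1 remove [sks] add [iwgl,airro] -> 15 lines: yxfh iwgl airro kdmnm jnnhx vxaej ckxq jfmeg exydz yft sbnu xsz qrsf dvc zha
Hunk 3: at line 3 remove [jnnhx] add [ilk] -> 15 lines: yxfh iwgl airro kdmnm ilk vxaej ckxq jfmeg exydz yft sbnu xsz qrsf dvc zha
Hunk 4: at line 11 remove [xsz,qrsf,dvc] add [kiea] -> 13 lines: yxfh iwgl airro kdmnm ilk vxaej ckxq jfmeg exydz yft sbnu kiea zha

Answer: yxfh
iwgl
airro
kdmnm
ilk
vxaej
ckxq
jfmeg
exydz
yft
sbnu
kiea
zha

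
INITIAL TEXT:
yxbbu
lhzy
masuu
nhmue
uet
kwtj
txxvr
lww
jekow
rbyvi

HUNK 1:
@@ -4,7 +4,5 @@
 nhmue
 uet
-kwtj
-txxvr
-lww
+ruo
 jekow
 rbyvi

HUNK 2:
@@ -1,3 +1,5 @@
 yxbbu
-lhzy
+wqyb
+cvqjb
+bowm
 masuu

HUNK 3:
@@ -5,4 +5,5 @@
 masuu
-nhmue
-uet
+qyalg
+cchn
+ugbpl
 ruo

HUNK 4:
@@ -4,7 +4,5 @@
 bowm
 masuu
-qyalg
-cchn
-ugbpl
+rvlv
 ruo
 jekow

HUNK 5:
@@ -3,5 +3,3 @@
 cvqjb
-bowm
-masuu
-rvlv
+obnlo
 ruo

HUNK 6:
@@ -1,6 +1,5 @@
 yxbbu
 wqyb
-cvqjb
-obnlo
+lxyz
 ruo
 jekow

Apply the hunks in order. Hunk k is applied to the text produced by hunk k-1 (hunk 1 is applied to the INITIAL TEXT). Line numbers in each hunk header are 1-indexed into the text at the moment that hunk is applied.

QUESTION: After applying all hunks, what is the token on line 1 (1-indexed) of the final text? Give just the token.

Answer: yxbbu

Derivation:
Hunk 1: at line 4 remove [kwtj,txxvr,lww] add [ruo] -> 8 lines: yxbbu lhzy masuu nhmue uet ruo jekow rbyvi
Hunk 2: at line 1 remove [lhzy] add [wqyb,cvqjb,bowm] -> 10 lines: yxbbu wqyb cvqjb bowm masuu nhmue uet ruo jekow rbyvi
Hunk 3: at line 5 remove [nhmue,uet] add [qyalg,cchn,ugbpl] -> 11 lines: yxbbu wqyb cvqjb bowm masuu qyalg cchn ugbpl ruo jekow rbyvi
Hunk 4: at line 4 remove [qyalg,cchn,ugbpl] add [rvlv] -> 9 lines: yxbbu wqyb cvqjb bowm masuu rvlv ruo jekow rbyvi
Hunk 5: at line 3 remove [bowm,masuu,rvlv] add [obnlo] -> 7 lines: yxbbu wqyb cvqjb obnlo ruo jekow rbyvi
Hunk 6: at line 1 remove [cvqjb,obnlo] add [lxyz] -> 6 lines: yxbbu wqyb lxyz ruo jekow rbyvi
Final line 1: yxbbu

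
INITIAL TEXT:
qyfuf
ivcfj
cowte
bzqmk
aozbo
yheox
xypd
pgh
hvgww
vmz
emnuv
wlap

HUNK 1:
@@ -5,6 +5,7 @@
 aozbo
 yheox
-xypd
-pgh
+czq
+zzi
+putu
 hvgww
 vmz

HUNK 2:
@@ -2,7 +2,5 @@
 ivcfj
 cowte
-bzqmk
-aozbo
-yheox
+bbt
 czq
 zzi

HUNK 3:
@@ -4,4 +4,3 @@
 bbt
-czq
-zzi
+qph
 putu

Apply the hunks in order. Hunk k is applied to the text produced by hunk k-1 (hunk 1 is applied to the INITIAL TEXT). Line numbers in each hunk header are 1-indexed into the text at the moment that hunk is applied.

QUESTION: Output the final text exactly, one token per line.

Answer: qyfuf
ivcfj
cowte
bbt
qph
putu
hvgww
vmz
emnuv
wlap

Derivation:
Hunk 1: at line 5 remove [xypd,pgh] add [czq,zzi,putu] -> 13 lines: qyfuf ivcfj cowte bzqmk aozbo yheox czq zzi putu hvgww vmz emnuv wlap
Hunk 2: at line 2 remove [bzqmk,aozbo,yheox] add [bbt] -> 11 lines: qyfuf ivcfj cowte bbt czq zzi putu hvgww vmz emnuv wlap
Hunk 3: at line 4 remove [czq,zzi] add [qph] -> 10 lines: qyfuf ivcfj cowte bbt qph putu hvgww vmz emnuv wlap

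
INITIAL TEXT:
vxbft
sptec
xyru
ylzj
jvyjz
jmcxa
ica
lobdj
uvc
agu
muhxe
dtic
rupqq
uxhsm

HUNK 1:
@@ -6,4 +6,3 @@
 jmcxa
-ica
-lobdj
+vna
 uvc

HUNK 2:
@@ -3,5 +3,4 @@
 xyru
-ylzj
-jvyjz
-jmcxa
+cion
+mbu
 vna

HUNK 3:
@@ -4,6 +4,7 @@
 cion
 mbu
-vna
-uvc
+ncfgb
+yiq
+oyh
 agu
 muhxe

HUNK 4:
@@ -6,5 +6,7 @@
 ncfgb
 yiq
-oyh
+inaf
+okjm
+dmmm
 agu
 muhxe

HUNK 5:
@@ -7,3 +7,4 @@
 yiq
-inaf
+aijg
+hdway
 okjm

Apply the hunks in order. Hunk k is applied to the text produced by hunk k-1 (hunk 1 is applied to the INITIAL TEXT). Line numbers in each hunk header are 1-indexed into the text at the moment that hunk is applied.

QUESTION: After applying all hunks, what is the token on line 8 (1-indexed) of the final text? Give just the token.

Hunk 1: at line 6 remove [ica,lobdj] add [vna] -> 13 lines: vxbft sptec xyru ylzj jvyjz jmcxa vna uvc agu muhxe dtic rupqq uxhsm
Hunk 2: at line 3 remove [ylzj,jvyjz,jmcxa] add [cion,mbu] -> 12 lines: vxbft sptec xyru cion mbu vna uvc agu muhxe dtic rupqq uxhsm
Hunk 3: at line 4 remove [vna,uvc] add [ncfgb,yiq,oyh] -> 13 lines: vxbft sptec xyru cion mbu ncfgb yiq oyh agu muhxe dtic rupqq uxhsm
Hunk 4: at line 6 remove [oyh] add [inaf,okjm,dmmm] -> 15 lines: vxbft sptec xyru cion mbu ncfgb yiq inaf okjm dmmm agu muhxe dtic rupqq uxhsm
Hunk 5: at line 7 remove [inaf] add [aijg,hdway] -> 16 lines: vxbft sptec xyru cion mbu ncfgb yiq aijg hdway okjm dmmm agu muhxe dtic rupqq uxhsm
Final line 8: aijg

Answer: aijg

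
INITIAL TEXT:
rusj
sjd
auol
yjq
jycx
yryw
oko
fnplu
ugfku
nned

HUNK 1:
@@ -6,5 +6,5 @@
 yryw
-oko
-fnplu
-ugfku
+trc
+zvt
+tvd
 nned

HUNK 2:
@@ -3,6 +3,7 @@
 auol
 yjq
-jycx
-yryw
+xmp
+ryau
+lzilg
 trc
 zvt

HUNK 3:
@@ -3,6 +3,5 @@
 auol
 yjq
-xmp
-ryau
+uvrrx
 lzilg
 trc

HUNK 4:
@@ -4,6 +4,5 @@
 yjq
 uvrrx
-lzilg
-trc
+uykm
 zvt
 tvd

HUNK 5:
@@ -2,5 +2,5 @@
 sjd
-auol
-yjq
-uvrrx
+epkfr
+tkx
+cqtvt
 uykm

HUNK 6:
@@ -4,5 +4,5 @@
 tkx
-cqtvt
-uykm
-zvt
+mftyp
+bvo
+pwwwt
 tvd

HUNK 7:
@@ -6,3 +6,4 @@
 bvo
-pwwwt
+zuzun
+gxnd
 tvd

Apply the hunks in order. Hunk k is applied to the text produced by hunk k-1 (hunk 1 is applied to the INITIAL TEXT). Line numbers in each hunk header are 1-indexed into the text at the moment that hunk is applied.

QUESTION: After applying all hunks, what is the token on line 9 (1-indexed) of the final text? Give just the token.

Hunk 1: at line 6 remove [oko,fnplu,ugfku] add [trc,zvt,tvd] -> 10 lines: rusj sjd auol yjq jycx yryw trc zvt tvd nned
Hunk 2: at line 3 remove [jycx,yryw] add [xmp,ryau,lzilg] -> 11 lines: rusj sjd auol yjq xmp ryau lzilg trc zvt tvd nned
Hunk 3: at line 3 remove [xmp,ryau] add [uvrrx] -> 10 lines: rusj sjd auol yjq uvrrx lzilg trc zvt tvd nned
Hunk 4: at line 4 remove [lzilg,trc] add [uykm] -> 9 lines: rusj sjd auol yjq uvrrx uykm zvt tvd nned
Hunk 5: at line 2 remove [auol,yjq,uvrrx] add [epkfr,tkx,cqtvt] -> 9 lines: rusj sjd epkfr tkx cqtvt uykm zvt tvd nned
Hunk 6: at line 4 remove [cqtvt,uykm,zvt] add [mftyp,bvo,pwwwt] -> 9 lines: rusj sjd epkfr tkx mftyp bvo pwwwt tvd nned
Hunk 7: at line 6 remove [pwwwt] add [zuzun,gxnd] -> 10 lines: rusj sjd epkfr tkx mftyp bvo zuzun gxnd tvd nned
Final line 9: tvd

Answer: tvd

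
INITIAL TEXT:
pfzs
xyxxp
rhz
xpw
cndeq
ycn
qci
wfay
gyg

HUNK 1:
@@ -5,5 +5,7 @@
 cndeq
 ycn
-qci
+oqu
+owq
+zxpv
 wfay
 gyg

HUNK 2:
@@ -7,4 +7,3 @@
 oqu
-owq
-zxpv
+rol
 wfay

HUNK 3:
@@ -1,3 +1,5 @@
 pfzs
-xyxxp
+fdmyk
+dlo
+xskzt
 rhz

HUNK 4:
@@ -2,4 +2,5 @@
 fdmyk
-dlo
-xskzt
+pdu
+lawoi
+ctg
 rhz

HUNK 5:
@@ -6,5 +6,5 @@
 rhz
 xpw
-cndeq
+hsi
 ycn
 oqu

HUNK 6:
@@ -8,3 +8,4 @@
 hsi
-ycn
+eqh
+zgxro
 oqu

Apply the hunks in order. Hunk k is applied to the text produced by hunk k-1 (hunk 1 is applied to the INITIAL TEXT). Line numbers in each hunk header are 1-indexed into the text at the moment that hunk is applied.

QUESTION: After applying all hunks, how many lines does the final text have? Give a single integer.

Hunk 1: at line 5 remove [qci] add [oqu,owq,zxpv] -> 11 lines: pfzs xyxxp rhz xpw cndeq ycn oqu owq zxpv wfay gyg
Hunk 2: at line 7 remove [owq,zxpv] add [rol] -> 10 lines: pfzs xyxxp rhz xpw cndeq ycn oqu rol wfay gyg
Hunk 3: at line 1 remove [xyxxp] add [fdmyk,dlo,xskzt] -> 12 lines: pfzs fdmyk dlo xskzt rhz xpw cndeq ycn oqu rol wfay gyg
Hunk 4: at line 2 remove [dlo,xskzt] add [pdu,lawoi,ctg] -> 13 lines: pfzs fdmyk pdu lawoi ctg rhz xpw cndeq ycn oqu rol wfay gyg
Hunk 5: at line 6 remove [cndeq] add [hsi] -> 13 lines: pfzs fdmyk pdu lawoi ctg rhz xpw hsi ycn oqu rol wfay gyg
Hunk 6: at line 8 remove [ycn] add [eqh,zgxro] -> 14 lines: pfzs fdmyk pdu lawoi ctg rhz xpw hsi eqh zgxro oqu rol wfay gyg
Final line count: 14

Answer: 14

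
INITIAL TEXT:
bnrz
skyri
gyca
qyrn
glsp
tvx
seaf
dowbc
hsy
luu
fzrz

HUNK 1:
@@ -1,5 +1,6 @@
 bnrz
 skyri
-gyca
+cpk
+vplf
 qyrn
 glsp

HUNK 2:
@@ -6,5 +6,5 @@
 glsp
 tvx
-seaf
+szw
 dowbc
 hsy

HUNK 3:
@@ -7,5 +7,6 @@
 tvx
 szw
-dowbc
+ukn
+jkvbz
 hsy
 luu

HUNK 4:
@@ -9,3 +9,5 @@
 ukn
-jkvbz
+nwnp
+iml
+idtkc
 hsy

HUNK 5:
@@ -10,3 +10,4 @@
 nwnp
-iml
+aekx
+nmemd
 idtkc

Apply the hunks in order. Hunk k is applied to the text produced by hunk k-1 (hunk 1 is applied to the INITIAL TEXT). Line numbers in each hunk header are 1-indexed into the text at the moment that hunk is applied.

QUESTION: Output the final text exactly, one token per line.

Answer: bnrz
skyri
cpk
vplf
qyrn
glsp
tvx
szw
ukn
nwnp
aekx
nmemd
idtkc
hsy
luu
fzrz

Derivation:
Hunk 1: at line 1 remove [gyca] add [cpk,vplf] -> 12 lines: bnrz skyri cpk vplf qyrn glsp tvx seaf dowbc hsy luu fzrz
Hunk 2: at line 6 remove [seaf] add [szw] -> 12 lines: bnrz skyri cpk vplf qyrn glsp tvx szw dowbc hsy luu fzrz
Hunk 3: at line 7 remove [dowbc] add [ukn,jkvbz] -> 13 lines: bnrz skyri cpk vplf qyrn glsp tvx szw ukn jkvbz hsy luu fzrz
Hunk 4: at line 9 remove [jkvbz] add [nwnp,iml,idtkc] -> 15 lines: bnrz skyri cpk vplf qyrn glsp tvx szw ukn nwnp iml idtkc hsy luu fzrz
Hunk 5: at line 10 remove [iml] add [aekx,nmemd] -> 16 lines: bnrz skyri cpk vplf qyrn glsp tvx szw ukn nwnp aekx nmemd idtkc hsy luu fzrz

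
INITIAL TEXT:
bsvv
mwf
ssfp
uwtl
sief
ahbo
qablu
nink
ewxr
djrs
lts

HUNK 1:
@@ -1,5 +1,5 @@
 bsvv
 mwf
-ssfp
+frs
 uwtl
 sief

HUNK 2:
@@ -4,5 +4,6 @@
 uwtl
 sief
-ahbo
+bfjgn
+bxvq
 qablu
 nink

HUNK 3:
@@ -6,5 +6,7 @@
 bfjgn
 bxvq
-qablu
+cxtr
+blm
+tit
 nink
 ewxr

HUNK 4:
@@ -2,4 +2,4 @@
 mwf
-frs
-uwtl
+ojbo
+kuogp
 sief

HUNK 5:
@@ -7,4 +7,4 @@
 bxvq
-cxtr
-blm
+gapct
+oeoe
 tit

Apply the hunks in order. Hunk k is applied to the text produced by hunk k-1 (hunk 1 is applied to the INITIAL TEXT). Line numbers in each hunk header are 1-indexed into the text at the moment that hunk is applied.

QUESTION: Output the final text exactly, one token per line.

Hunk 1: at line 1 remove [ssfp] add [frs] -> 11 lines: bsvv mwf frs uwtl sief ahbo qablu nink ewxr djrs lts
Hunk 2: at line 4 remove [ahbo] add [bfjgn,bxvq] -> 12 lines: bsvv mwf frs uwtl sief bfjgn bxvq qablu nink ewxr djrs lts
Hunk 3: at line 6 remove [qablu] add [cxtr,blm,tit] -> 14 lines: bsvv mwf frs uwtl sief bfjgn bxvq cxtr blm tit nink ewxr djrs lts
Hunk 4: at line 2 remove [frs,uwtl] add [ojbo,kuogp] -> 14 lines: bsvv mwf ojbo kuogp sief bfjgn bxvq cxtr blm tit nink ewxr djrs lts
Hunk 5: at line 7 remove [cxtr,blm] add [gapct,oeoe] -> 14 lines: bsvv mwf ojbo kuogp sief bfjgn bxvq gapct oeoe tit nink ewxr djrs lts

Answer: bsvv
mwf
ojbo
kuogp
sief
bfjgn
bxvq
gapct
oeoe
tit
nink
ewxr
djrs
lts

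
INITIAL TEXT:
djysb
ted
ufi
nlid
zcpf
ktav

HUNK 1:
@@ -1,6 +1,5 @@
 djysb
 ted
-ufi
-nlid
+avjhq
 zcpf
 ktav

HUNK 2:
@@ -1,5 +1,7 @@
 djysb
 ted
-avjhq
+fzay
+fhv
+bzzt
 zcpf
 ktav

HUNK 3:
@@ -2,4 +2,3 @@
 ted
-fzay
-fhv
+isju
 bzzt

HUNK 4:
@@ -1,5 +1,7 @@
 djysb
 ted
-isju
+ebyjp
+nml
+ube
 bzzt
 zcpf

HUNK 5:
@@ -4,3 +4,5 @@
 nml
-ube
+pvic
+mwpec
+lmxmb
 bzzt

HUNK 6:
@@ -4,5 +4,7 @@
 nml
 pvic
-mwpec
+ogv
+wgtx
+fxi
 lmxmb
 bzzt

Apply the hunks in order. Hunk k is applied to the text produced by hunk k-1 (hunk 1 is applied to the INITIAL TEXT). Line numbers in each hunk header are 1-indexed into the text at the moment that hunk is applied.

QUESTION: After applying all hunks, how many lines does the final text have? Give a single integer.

Answer: 12

Derivation:
Hunk 1: at line 1 remove [ufi,nlid] add [avjhq] -> 5 lines: djysb ted avjhq zcpf ktav
Hunk 2: at line 1 remove [avjhq] add [fzay,fhv,bzzt] -> 7 lines: djysb ted fzay fhv bzzt zcpf ktav
Hunk 3: at line 2 remove [fzay,fhv] add [isju] -> 6 lines: djysb ted isju bzzt zcpf ktav
Hunk 4: at line 1 remove [isju] add [ebyjp,nml,ube] -> 8 lines: djysb ted ebyjp nml ube bzzt zcpf ktav
Hunk 5: at line 4 remove [ube] add [pvic,mwpec,lmxmb] -> 10 lines: djysb ted ebyjp nml pvic mwpec lmxmb bzzt zcpf ktav
Hunk 6: at line 4 remove [mwpec] add [ogv,wgtx,fxi] -> 12 lines: djysb ted ebyjp nml pvic ogv wgtx fxi lmxmb bzzt zcpf ktav
Final line count: 12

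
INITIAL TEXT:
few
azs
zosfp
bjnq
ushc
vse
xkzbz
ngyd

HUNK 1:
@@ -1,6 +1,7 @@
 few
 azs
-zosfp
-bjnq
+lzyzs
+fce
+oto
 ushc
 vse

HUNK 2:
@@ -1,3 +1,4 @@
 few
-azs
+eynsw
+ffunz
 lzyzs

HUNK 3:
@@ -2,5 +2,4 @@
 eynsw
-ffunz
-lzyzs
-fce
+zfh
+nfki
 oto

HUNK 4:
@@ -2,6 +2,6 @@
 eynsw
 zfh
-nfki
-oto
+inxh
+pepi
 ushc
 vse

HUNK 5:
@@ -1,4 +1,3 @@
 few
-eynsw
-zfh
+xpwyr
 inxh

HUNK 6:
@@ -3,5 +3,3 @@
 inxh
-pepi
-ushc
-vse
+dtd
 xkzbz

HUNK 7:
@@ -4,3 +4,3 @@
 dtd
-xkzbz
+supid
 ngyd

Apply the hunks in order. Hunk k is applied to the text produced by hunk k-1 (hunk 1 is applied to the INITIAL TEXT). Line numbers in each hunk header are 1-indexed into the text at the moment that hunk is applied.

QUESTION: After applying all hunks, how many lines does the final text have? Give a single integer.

Hunk 1: at line 1 remove [zosfp,bjnq] add [lzyzs,fce,oto] -> 9 lines: few azs lzyzs fce oto ushc vse xkzbz ngyd
Hunk 2: at line 1 remove [azs] add [eynsw,ffunz] -> 10 lines: few eynsw ffunz lzyzs fce oto ushc vse xkzbz ngyd
Hunk 3: at line 2 remove [ffunz,lzyzs,fce] add [zfh,nfki] -> 9 lines: few eynsw zfh nfki oto ushc vse xkzbz ngyd
Hunk 4: at line 2 remove [nfki,oto] add [inxh,pepi] -> 9 lines: few eynsw zfh inxh pepi ushc vse xkzbz ngyd
Hunk 5: at line 1 remove [eynsw,zfh] add [xpwyr] -> 8 lines: few xpwyr inxh pepi ushc vse xkzbz ngyd
Hunk 6: at line 3 remove [pepi,ushc,vse] add [dtd] -> 6 lines: few xpwyr inxh dtd xkzbz ngyd
Hunk 7: at line 4 remove [xkzbz] add [supid] -> 6 lines: few xpwyr inxh dtd supid ngyd
Final line count: 6

Answer: 6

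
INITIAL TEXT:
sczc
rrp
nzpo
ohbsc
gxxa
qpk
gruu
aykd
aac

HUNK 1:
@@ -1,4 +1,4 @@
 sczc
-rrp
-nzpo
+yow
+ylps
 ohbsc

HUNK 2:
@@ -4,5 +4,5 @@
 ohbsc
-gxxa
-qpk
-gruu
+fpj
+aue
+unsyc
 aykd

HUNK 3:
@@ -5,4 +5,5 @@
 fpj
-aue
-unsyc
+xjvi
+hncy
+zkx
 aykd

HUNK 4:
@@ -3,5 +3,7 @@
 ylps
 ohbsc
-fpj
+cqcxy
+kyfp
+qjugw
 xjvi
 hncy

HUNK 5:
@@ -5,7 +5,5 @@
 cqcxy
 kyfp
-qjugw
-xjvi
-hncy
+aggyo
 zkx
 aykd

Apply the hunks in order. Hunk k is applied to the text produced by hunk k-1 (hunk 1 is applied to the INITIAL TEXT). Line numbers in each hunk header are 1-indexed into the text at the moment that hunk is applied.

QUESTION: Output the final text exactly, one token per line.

Hunk 1: at line 1 remove [rrp,nzpo] add [yow,ylps] -> 9 lines: sczc yow ylps ohbsc gxxa qpk gruu aykd aac
Hunk 2: at line 4 remove [gxxa,qpk,gruu] add [fpj,aue,unsyc] -> 9 lines: sczc yow ylps ohbsc fpj aue unsyc aykd aac
Hunk 3: at line 5 remove [aue,unsyc] add [xjvi,hncy,zkx] -> 10 lines: sczc yow ylps ohbsc fpj xjvi hncy zkx aykd aac
Hunk 4: at line 3 remove [fpj] add [cqcxy,kyfp,qjugw] -> 12 lines: sczc yow ylps ohbsc cqcxy kyfp qjugw xjvi hncy zkx aykd aac
Hunk 5: at line 5 remove [qjugw,xjvi,hncy] add [aggyo] -> 10 lines: sczc yow ylps ohbsc cqcxy kyfp aggyo zkx aykd aac

Answer: sczc
yow
ylps
ohbsc
cqcxy
kyfp
aggyo
zkx
aykd
aac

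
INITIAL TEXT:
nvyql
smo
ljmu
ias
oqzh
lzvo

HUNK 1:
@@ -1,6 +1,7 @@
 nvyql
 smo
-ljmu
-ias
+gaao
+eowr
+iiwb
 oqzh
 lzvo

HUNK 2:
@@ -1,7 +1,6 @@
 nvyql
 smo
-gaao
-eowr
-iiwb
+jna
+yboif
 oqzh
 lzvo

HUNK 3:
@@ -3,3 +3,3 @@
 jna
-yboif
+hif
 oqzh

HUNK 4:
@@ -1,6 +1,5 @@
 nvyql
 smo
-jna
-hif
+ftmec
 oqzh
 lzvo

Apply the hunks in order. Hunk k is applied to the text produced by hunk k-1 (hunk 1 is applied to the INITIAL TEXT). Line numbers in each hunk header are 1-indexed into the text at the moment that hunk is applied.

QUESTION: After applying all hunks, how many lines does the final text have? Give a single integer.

Hunk 1: at line 1 remove [ljmu,ias] add [gaao,eowr,iiwb] -> 7 lines: nvyql smo gaao eowr iiwb oqzh lzvo
Hunk 2: at line 1 remove [gaao,eowr,iiwb] add [jna,yboif] -> 6 lines: nvyql smo jna yboif oqzh lzvo
Hunk 3: at line 3 remove [yboif] add [hif] -> 6 lines: nvyql smo jna hif oqzh lzvo
Hunk 4: at line 1 remove [jna,hif] add [ftmec] -> 5 lines: nvyql smo ftmec oqzh lzvo
Final line count: 5

Answer: 5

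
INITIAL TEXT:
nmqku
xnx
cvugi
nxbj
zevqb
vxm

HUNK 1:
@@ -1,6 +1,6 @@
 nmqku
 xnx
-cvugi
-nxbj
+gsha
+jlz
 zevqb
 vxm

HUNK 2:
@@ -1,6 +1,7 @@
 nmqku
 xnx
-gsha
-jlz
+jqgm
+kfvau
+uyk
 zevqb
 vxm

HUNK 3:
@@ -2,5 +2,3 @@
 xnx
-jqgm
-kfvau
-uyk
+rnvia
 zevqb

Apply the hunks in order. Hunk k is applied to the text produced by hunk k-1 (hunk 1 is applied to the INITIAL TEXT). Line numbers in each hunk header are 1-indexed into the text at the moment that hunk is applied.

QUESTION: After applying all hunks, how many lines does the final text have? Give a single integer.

Answer: 5

Derivation:
Hunk 1: at line 1 remove [cvugi,nxbj] add [gsha,jlz] -> 6 lines: nmqku xnx gsha jlz zevqb vxm
Hunk 2: at line 1 remove [gsha,jlz] add [jqgm,kfvau,uyk] -> 7 lines: nmqku xnx jqgm kfvau uyk zevqb vxm
Hunk 3: at line 2 remove [jqgm,kfvau,uyk] add [rnvia] -> 5 lines: nmqku xnx rnvia zevqb vxm
Final line count: 5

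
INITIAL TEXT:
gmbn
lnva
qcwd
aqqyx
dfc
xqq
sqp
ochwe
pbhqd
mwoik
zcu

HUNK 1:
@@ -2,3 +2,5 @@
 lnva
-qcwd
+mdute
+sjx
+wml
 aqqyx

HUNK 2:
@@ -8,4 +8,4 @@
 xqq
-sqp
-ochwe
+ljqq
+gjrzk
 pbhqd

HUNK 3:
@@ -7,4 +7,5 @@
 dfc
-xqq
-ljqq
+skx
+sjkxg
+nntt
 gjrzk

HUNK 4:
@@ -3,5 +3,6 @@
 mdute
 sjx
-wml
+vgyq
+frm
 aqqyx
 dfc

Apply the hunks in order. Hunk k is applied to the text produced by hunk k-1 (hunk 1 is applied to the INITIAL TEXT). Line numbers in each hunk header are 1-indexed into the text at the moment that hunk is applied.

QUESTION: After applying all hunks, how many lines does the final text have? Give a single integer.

Answer: 15

Derivation:
Hunk 1: at line 2 remove [qcwd] add [mdute,sjx,wml] -> 13 lines: gmbn lnva mdute sjx wml aqqyx dfc xqq sqp ochwe pbhqd mwoik zcu
Hunk 2: at line 8 remove [sqp,ochwe] add [ljqq,gjrzk] -> 13 lines: gmbn lnva mdute sjx wml aqqyx dfc xqq ljqq gjrzk pbhqd mwoik zcu
Hunk 3: at line 7 remove [xqq,ljqq] add [skx,sjkxg,nntt] -> 14 lines: gmbn lnva mdute sjx wml aqqyx dfc skx sjkxg nntt gjrzk pbhqd mwoik zcu
Hunk 4: at line 3 remove [wml] add [vgyq,frm] -> 15 lines: gmbn lnva mdute sjx vgyq frm aqqyx dfc skx sjkxg nntt gjrzk pbhqd mwoik zcu
Final line count: 15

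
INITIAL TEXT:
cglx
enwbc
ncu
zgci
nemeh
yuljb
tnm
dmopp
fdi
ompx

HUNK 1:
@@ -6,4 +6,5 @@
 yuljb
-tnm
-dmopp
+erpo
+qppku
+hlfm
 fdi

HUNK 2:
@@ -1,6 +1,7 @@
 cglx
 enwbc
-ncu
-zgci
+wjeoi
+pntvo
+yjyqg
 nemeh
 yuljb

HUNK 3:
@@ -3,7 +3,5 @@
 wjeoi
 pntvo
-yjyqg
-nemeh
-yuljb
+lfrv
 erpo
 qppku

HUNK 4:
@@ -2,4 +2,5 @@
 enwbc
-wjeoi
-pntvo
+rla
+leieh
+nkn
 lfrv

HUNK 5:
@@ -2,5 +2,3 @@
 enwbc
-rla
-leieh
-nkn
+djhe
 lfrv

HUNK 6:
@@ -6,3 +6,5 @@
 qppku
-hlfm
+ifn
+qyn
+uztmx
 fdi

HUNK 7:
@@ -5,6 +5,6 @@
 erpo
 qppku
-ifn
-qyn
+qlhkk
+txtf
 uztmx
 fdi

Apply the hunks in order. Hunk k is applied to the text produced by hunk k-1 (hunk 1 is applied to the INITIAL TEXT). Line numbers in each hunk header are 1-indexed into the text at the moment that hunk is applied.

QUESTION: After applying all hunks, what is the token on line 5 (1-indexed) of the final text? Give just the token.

Hunk 1: at line 6 remove [tnm,dmopp] add [erpo,qppku,hlfm] -> 11 lines: cglx enwbc ncu zgci nemeh yuljb erpo qppku hlfm fdi ompx
Hunk 2: at line 1 remove [ncu,zgci] add [wjeoi,pntvo,yjyqg] -> 12 lines: cglx enwbc wjeoi pntvo yjyqg nemeh yuljb erpo qppku hlfm fdi ompx
Hunk 3: at line 3 remove [yjyqg,nemeh,yuljb] add [lfrv] -> 10 lines: cglx enwbc wjeoi pntvo lfrv erpo qppku hlfm fdi ompx
Hunk 4: at line 2 remove [wjeoi,pntvo] add [rla,leieh,nkn] -> 11 lines: cglx enwbc rla leieh nkn lfrv erpo qppku hlfm fdi ompx
Hunk 5: at line 2 remove [rla,leieh,nkn] add [djhe] -> 9 lines: cglx enwbc djhe lfrv erpo qppku hlfm fdi ompx
Hunk 6: at line 6 remove [hlfm] add [ifn,qyn,uztmx] -> 11 lines: cglx enwbc djhe lfrv erpo qppku ifn qyn uztmx fdi ompx
Hunk 7: at line 5 remove [ifn,qyn] add [qlhkk,txtf] -> 11 lines: cglx enwbc djhe lfrv erpo qppku qlhkk txtf uztmx fdi ompx
Final line 5: erpo

Answer: erpo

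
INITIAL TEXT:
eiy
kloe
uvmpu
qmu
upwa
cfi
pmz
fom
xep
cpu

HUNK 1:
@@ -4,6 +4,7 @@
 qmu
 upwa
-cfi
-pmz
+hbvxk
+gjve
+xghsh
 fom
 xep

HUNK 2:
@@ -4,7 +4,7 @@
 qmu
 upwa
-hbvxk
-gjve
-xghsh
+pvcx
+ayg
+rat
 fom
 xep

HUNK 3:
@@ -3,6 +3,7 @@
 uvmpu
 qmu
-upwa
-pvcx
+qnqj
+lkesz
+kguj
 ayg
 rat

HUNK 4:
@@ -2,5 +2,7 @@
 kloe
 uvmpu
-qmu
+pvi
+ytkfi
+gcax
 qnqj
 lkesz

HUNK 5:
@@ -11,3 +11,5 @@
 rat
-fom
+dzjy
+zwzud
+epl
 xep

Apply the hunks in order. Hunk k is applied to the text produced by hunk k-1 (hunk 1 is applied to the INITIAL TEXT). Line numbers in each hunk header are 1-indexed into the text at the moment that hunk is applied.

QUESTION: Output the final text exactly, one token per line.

Hunk 1: at line 4 remove [cfi,pmz] add [hbvxk,gjve,xghsh] -> 11 lines: eiy kloe uvmpu qmu upwa hbvxk gjve xghsh fom xep cpu
Hunk 2: at line 4 remove [hbvxk,gjve,xghsh] add [pvcx,ayg,rat] -> 11 lines: eiy kloe uvmpu qmu upwa pvcx ayg rat fom xep cpu
Hunk 3: at line 3 remove [upwa,pvcx] add [qnqj,lkesz,kguj] -> 12 lines: eiy kloe uvmpu qmu qnqj lkesz kguj ayg rat fom xep cpu
Hunk 4: at line 2 remove [qmu] add [pvi,ytkfi,gcax] -> 14 lines: eiy kloe uvmpu pvi ytkfi gcax qnqj lkesz kguj ayg rat fom xep cpu
Hunk 5: at line 11 remove [fom] add [dzjy,zwzud,epl] -> 16 lines: eiy kloe uvmpu pvi ytkfi gcax qnqj lkesz kguj ayg rat dzjy zwzud epl xep cpu

Answer: eiy
kloe
uvmpu
pvi
ytkfi
gcax
qnqj
lkesz
kguj
ayg
rat
dzjy
zwzud
epl
xep
cpu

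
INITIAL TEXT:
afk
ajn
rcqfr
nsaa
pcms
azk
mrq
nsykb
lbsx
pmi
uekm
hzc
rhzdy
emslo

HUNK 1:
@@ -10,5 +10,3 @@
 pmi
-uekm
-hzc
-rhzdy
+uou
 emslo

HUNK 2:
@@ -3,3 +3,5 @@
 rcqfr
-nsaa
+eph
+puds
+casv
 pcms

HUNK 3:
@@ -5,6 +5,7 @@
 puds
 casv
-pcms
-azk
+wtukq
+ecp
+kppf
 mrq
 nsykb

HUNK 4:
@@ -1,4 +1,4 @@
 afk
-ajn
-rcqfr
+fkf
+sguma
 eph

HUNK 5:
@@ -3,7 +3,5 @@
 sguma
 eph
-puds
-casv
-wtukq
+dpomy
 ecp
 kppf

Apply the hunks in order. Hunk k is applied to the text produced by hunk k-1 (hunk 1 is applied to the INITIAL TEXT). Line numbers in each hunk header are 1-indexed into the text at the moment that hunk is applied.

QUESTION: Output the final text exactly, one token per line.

Answer: afk
fkf
sguma
eph
dpomy
ecp
kppf
mrq
nsykb
lbsx
pmi
uou
emslo

Derivation:
Hunk 1: at line 10 remove [uekm,hzc,rhzdy] add [uou] -> 12 lines: afk ajn rcqfr nsaa pcms azk mrq nsykb lbsx pmi uou emslo
Hunk 2: at line 3 remove [nsaa] add [eph,puds,casv] -> 14 lines: afk ajn rcqfr eph puds casv pcms azk mrq nsykb lbsx pmi uou emslo
Hunk 3: at line 5 remove [pcms,azk] add [wtukq,ecp,kppf] -> 15 lines: afk ajn rcqfr eph puds casv wtukq ecp kppf mrq nsykb lbsx pmi uou emslo
Hunk 4: at line 1 remove [ajn,rcqfr] add [fkf,sguma] -> 15 lines: afk fkf sguma eph puds casv wtukq ecp kppf mrq nsykb lbsx pmi uou emslo
Hunk 5: at line 3 remove [puds,casv,wtukq] add [dpomy] -> 13 lines: afk fkf sguma eph dpomy ecp kppf mrq nsykb lbsx pmi uou emslo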